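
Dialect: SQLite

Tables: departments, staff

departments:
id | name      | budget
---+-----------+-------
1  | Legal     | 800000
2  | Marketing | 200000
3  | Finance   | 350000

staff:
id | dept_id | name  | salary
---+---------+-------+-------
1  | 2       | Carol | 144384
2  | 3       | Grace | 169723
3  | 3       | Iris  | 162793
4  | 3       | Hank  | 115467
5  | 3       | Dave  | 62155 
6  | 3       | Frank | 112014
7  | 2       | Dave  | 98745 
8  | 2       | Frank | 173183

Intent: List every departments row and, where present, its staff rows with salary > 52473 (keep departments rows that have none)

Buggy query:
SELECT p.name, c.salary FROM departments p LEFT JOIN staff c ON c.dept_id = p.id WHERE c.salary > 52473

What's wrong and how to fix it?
Bug: Filtering c.salary in WHERE discards the NULL rows produced by LEFT JOIN, turning it into an inner join

Fix: Put 'c.salary > 52473' in the JOIN's ON clause instead of WHERE

Corrected query:
SELECT p.name, c.salary FROM departments p LEFT JOIN staff c ON c.dept_id = p.id AND c.salary > 52473

Result:
name      | salary
----------+-------
Legal     | NULL  
Marketing | 98745 
Marketing | 144384
Marketing | 173183
Finance   | 62155 
Finance   | 112014
Finance   | 115467
Finance   | 162793
Finance   | 169723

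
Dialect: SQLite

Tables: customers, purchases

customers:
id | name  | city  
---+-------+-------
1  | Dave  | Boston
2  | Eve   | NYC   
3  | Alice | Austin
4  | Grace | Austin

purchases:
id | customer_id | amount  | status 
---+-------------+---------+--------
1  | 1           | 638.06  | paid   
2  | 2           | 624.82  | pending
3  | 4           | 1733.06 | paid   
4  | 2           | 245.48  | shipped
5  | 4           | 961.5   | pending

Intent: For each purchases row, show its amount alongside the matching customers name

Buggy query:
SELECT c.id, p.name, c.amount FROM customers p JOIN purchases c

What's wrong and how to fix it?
Bug: Missing join condition: each purchases row is matched to all customers rows instead of just its own

Fix: Specify the join condition linking the foreign key to the parent id

Corrected query:
SELECT c.id, p.name, c.amount FROM customers p JOIN purchases c ON c.customer_id = p.id

Result:
id | name  | amount 
---+-------+--------
1  | Dave  | 638.06 
2  | Eve   | 624.82 
3  | Grace | 1733.06
4  | Eve   | 245.48 
5  | Grace | 961.5  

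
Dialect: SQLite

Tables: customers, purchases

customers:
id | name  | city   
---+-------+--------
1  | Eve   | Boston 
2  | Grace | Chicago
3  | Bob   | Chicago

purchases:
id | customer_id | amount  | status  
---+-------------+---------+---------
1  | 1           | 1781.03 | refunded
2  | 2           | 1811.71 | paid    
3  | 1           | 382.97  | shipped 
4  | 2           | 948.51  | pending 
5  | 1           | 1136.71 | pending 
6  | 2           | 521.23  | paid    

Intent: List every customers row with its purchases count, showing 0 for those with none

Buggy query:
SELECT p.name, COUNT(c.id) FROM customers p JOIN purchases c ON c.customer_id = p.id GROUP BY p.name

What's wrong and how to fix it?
Bug: INNER JOIN drops customers rows that have no matching purchases rows

Fix: Use LEFT JOIN so parents without children still appear (COUNT(c.id) gives 0)

Corrected query:
SELECT p.name, COUNT(c.id) FROM customers p LEFT JOIN purchases c ON c.customer_id = p.id GROUP BY p.name

Result:
name  | COUNT(c.id)
------+------------
Bob   | 0          
Eve   | 3          
Grace | 3          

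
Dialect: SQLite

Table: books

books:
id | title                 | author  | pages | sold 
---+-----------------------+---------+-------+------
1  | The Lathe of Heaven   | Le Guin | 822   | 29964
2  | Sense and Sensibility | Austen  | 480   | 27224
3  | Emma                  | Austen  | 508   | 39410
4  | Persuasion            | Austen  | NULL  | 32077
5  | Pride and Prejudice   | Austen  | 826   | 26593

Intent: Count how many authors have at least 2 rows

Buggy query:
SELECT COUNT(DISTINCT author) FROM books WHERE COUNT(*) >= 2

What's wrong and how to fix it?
Bug: WHERE filters individual rows, not groups, so a group-level COUNT is invalid there

Fix: Group first with HAVING COUNT(*) >= 2, then COUNT the resulting groups

Corrected query:
SELECT COUNT(*) FROM (SELECT author FROM books GROUP BY author HAVING COUNT(*) >= 2)

Result:
COUNT(*)
--------
1       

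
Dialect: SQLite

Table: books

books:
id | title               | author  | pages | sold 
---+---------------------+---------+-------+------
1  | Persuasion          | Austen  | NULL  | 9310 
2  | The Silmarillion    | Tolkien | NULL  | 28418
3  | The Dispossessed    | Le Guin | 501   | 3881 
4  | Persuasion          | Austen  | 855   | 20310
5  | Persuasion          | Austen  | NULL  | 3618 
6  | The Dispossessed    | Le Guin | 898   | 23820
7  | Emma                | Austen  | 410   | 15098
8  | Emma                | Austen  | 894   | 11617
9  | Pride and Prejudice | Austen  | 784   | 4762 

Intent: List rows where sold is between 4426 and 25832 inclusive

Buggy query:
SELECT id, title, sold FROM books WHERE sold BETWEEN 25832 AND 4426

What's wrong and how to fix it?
Bug: BETWEEN expects the lower bound first; with 25832 AND 4426 the range is empty

Fix: Swap the bounds so the smaller value comes first

Corrected query:
SELECT id, title, sold FROM books WHERE sold BETWEEN 4426 AND 25832

Result:
id | title               | sold 
---+---------------------+------
1  | Persuasion          | 9310 
4  | Persuasion          | 20310
6  | The Dispossessed    | 23820
7  | Emma                | 15098
8  | Emma                | 11617
9  | Pride and Prejudice | 4762 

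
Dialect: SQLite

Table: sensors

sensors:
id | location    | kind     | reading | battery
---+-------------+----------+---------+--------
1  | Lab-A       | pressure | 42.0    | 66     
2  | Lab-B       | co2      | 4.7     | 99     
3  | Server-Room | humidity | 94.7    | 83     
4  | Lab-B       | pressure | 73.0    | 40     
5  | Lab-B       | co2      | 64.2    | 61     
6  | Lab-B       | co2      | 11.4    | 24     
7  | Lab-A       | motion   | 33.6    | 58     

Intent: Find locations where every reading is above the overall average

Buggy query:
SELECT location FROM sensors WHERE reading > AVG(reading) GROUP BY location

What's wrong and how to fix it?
Bug: AVG() is an aggregate; it can't sit directly in WHERE

Fix: Use a subquery for AVG and a HAVING MIN(...) filter so the condition holds for every row in the group

Corrected query:
SELECT location FROM sensors GROUP BY location HAVING MIN(reading) > (SELECT AVG(reading) FROM sensors)

Result:
location   
-----------
Server-Room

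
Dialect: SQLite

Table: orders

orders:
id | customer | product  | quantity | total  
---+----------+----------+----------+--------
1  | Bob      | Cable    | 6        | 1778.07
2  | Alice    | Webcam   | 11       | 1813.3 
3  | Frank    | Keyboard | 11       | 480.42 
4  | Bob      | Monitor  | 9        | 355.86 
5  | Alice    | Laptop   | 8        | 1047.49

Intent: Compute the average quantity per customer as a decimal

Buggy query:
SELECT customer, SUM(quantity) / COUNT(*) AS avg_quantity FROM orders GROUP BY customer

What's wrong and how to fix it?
Bug: SUM(quantity) and COUNT(*) are both integers; the division truncates the fractional part

Fix: Cast one side to REAL so the division keeps the fractional part

Corrected query:
SELECT customer, SUM(quantity) * 1.0 / COUNT(*) AS avg_quantity FROM orders GROUP BY customer

Result:
customer | avg_quantity
---------+-------------
Alice    | 9.5         
Bob      | 7.5         
Frank    | 11          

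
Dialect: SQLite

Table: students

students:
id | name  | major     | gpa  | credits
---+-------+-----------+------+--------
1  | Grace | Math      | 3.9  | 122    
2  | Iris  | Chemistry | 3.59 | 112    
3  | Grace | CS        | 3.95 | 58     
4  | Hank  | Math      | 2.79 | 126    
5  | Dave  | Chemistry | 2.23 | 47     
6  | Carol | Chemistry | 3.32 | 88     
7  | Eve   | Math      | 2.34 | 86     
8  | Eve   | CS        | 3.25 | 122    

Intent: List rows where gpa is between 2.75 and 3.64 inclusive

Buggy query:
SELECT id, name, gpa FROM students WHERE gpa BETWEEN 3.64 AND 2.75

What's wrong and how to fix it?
Bug: BETWEEN expects the lower bound first; with 3.64 AND 2.75 the range is empty

Fix: Write BETWEEN 2.75 AND 3.64

Corrected query:
SELECT id, name, gpa FROM students WHERE gpa BETWEEN 2.75 AND 3.64

Result:
id | name  | gpa 
---+-------+-----
2  | Iris  | 3.59
4  | Hank  | 2.79
6  | Carol | 3.32
8  | Eve   | 3.25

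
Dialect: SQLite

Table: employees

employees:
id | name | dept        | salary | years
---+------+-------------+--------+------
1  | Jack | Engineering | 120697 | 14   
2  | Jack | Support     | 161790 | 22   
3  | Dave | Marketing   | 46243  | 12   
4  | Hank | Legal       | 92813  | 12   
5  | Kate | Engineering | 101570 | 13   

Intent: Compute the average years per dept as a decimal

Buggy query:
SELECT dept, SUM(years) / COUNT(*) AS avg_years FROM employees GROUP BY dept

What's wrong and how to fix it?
Bug: Both operands are integers, so '/' performs integer division and truncates

Fix: Multiply by 1.0 (or CAST to REAL) to force floating-point division

Corrected query:
SELECT dept, SUM(years) * 1.0 / COUNT(*) AS avg_years FROM employees GROUP BY dept

Result:
dept        | avg_years
------------+----------
Engineering | 13.5     
Legal       | 12       
Marketing   | 12       
Support     | 22       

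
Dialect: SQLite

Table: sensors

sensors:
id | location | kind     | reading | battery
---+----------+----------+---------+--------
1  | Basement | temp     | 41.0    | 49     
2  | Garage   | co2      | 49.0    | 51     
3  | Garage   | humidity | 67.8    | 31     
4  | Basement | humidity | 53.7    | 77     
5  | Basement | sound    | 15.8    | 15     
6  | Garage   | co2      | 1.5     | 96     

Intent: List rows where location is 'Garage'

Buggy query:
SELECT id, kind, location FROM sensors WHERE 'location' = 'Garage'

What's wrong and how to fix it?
Bug: Single quotes denote string literals in SQL; the column name is being compared as a constant string

Fix: Reference the column as location without single quotes

Corrected query:
SELECT id, kind, location FROM sensors WHERE location = 'Garage'

Result:
id | kind     | location
---+----------+---------
2  | co2      | Garage  
3  | humidity | Garage  
6  | co2      | Garage  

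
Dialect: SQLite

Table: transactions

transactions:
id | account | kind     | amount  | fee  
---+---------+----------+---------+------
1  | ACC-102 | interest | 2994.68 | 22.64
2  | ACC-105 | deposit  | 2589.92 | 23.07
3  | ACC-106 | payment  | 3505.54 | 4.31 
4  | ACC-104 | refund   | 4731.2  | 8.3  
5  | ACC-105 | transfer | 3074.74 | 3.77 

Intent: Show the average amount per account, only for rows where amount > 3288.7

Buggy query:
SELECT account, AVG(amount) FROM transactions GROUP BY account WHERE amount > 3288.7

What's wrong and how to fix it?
Bug: WHERE cannot follow GROUP BY

Fix: Place WHERE between FROM and GROUP BY

Corrected query:
SELECT account, AVG(amount) FROM transactions WHERE amount > 3288.7 GROUP BY account

Result:
account | AVG(amount)
--------+------------
ACC-104 | 4731.2     
ACC-106 | 3505.54    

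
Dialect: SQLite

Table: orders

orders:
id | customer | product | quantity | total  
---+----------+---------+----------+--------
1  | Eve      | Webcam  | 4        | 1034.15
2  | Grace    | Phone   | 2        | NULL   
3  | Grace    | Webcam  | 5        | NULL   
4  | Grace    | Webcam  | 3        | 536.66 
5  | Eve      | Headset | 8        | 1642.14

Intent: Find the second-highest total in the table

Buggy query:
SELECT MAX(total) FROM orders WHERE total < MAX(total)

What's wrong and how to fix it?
Bug: The inner MAX is an aggregate inside WHERE, which is not allowed

Fix: Put the inner MAX in a scalar subquery

Corrected query:
SELECT MAX(total) FROM orders WHERE total < (SELECT MAX(total) FROM orders)

Result:
MAX(total)
----------
1034.15   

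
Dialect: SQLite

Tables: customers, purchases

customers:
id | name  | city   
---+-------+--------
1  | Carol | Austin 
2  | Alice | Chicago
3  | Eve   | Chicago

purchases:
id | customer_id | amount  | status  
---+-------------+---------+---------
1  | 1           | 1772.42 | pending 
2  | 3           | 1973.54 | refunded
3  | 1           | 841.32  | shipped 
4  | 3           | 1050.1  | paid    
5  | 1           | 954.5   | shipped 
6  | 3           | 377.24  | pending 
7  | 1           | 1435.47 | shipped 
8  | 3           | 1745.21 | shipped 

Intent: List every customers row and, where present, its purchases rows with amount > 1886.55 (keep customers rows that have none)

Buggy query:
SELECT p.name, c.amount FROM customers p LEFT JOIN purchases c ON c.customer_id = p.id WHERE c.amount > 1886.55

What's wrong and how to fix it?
Bug: Filtering c.amount in WHERE discards the NULL rows produced by LEFT JOIN, turning it into an inner join

Fix: Move the right-table condition into the ON clause so unmatched parents are kept

Corrected query:
SELECT p.name, c.amount FROM customers p LEFT JOIN purchases c ON c.customer_id = p.id AND c.amount > 1886.55

Result:
name  | amount 
------+--------
Carol | NULL   
Alice | NULL   
Eve   | 1973.54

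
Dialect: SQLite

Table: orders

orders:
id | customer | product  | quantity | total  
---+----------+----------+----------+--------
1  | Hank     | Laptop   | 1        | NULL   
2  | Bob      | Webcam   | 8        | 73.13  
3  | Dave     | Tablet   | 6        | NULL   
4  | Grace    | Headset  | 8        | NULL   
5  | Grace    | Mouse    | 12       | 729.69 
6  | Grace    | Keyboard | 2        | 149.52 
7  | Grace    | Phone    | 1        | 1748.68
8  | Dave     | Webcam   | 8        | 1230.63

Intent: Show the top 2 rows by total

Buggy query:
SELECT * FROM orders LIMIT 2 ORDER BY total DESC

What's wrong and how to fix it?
Bug: ORDER BY cannot follow LIMIT; LIMIT is the final clause

Fix: Swap the clauses: ORDER BY first, then LIMIT

Corrected query:
SELECT * FROM orders ORDER BY total DESC LIMIT 2

Result:
id | customer | product | quantity | total  
---+----------+---------+----------+--------
7  | Grace    | Phone   | 1        | 1748.68
8  | Dave     | Webcam  | 8        | 1230.63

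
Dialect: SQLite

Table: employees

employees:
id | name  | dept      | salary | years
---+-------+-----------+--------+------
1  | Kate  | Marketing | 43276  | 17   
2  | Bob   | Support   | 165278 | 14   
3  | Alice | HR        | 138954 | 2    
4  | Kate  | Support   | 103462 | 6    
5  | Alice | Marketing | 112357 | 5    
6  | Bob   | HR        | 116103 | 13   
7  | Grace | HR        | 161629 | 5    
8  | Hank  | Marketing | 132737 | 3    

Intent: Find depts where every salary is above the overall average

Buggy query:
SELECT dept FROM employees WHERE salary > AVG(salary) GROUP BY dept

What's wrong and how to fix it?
Bug: WHERE evaluates per row before aggregation, so AVG() is unavailable

Fix: Compute the overall average in a scalar subquery and compare each group's MIN against it in HAVING

Corrected query:
SELECT dept FROM employees GROUP BY dept HAVING MIN(salary) > (SELECT AVG(salary) FROM employees)

Result:
(no rows)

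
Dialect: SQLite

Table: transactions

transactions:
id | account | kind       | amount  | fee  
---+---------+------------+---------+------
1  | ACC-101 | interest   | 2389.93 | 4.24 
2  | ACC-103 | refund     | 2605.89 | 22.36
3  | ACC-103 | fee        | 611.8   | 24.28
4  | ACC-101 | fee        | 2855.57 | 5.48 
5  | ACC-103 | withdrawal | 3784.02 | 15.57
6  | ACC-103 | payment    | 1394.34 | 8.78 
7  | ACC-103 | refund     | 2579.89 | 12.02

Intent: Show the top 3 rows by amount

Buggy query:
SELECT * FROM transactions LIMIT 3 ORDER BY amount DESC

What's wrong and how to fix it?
Bug: ORDER BY cannot follow LIMIT; LIMIT is the final clause

Fix: Sort with ORDER BY, then apply LIMIT

Corrected query:
SELECT * FROM transactions ORDER BY amount DESC LIMIT 3

Result:
id | account | kind       | amount  | fee  
---+---------+------------+---------+------
5  | ACC-103 | withdrawal | 3784.02 | 15.57
4  | ACC-101 | fee        | 2855.57 | 5.48 
2  | ACC-103 | refund     | 2605.89 | 22.36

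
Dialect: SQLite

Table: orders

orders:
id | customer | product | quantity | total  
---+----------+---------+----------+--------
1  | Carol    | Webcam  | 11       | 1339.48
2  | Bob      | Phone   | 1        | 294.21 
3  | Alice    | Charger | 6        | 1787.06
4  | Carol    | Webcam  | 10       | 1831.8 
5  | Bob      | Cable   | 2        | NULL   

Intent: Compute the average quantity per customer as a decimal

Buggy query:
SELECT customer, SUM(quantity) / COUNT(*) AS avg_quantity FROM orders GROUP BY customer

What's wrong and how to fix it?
Bug: Both operands are integers, so '/' performs integer division and truncates

Fix: Multiply by 1.0 (or CAST to REAL) to force floating-point division

Corrected query:
SELECT customer, SUM(quantity) * 1.0 / COUNT(*) AS avg_quantity FROM orders GROUP BY customer

Result:
customer | avg_quantity
---------+-------------
Alice    | 6           
Bob      | 1.5         
Carol    | 10.5        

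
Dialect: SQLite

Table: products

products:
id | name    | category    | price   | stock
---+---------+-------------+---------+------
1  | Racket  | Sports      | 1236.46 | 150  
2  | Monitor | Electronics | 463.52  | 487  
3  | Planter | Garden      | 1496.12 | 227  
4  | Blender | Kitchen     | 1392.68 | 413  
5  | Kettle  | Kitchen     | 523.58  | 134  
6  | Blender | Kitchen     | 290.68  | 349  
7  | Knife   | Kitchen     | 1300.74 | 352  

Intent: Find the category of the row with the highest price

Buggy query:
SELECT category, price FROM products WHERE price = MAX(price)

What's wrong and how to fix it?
Bug: MAX(price) is an aggregate and cannot be used directly in WHERE

Fix: Wrap MAX in a scalar subquery so WHERE compares against a single value

Corrected query:
SELECT category, price FROM products WHERE price = (SELECT MAX(price) FROM products)

Result:
category | price  
---------+--------
Garden   | 1496.12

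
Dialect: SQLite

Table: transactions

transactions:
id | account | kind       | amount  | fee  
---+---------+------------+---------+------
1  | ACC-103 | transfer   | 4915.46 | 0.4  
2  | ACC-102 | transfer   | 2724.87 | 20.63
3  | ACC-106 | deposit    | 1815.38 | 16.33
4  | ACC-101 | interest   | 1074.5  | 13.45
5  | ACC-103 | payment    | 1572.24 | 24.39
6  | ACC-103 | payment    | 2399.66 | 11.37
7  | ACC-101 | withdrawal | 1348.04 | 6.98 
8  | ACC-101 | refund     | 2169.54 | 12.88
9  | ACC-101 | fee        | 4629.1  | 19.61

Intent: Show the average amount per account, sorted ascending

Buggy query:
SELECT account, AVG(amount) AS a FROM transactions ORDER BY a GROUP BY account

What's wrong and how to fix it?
Bug: ORDER BY appears before GROUP BY; SQL clause order requires GROUP BY first

Fix: Move ORDER BY to the end, after GROUP BY

Corrected query:
SELECT account, AVG(amount) AS a FROM transactions GROUP BY account ORDER BY a

Result:
account | a          
--------+------------
ACC-106 | 1815.38    
ACC-101 | 2305.295   
ACC-102 | 2724.87    
ACC-103 | 2962.453333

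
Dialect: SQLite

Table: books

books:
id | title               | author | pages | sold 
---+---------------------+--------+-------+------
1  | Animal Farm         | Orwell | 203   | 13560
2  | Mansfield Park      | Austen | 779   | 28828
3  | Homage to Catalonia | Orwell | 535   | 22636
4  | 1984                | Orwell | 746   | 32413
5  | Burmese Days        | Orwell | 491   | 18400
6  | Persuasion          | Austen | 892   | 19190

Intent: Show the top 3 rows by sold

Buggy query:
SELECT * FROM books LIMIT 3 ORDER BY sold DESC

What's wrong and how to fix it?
Bug: ORDER BY cannot follow LIMIT; LIMIT is the final clause

Fix: Sort with ORDER BY, then apply LIMIT

Corrected query:
SELECT * FROM books ORDER BY sold DESC LIMIT 3

Result:
id | title               | author | pages | sold 
---+---------------------+--------+-------+------
4  | 1984                | Orwell | 746   | 32413
2  | Mansfield Park      | Austen | 779   | 28828
3  | Homage to Catalonia | Orwell | 535   | 22636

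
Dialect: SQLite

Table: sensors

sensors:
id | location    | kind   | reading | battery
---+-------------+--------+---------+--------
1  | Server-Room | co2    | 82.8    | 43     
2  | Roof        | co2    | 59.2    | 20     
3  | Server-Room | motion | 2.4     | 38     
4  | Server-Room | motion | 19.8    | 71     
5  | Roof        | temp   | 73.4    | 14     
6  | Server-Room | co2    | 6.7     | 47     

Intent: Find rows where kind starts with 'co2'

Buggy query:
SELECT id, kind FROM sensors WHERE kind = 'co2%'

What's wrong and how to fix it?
Bug: '=' compares the literal string including the % character; pattern matching needs LIKE

Fix: Replace '=' with LIKE so 'co2%' is treated as a pattern

Corrected query:
SELECT id, kind FROM sensors WHERE kind LIKE 'co2%'

Result:
id | kind
---+-----
1  | co2 
2  | co2 
6  | co2 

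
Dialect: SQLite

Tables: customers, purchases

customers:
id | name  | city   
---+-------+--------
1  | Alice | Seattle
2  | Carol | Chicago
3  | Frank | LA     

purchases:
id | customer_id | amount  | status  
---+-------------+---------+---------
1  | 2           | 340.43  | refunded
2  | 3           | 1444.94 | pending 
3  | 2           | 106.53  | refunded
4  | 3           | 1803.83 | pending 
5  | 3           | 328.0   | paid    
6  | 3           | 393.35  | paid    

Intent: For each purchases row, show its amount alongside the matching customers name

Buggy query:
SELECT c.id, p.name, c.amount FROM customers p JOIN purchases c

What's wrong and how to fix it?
Bug: JOIN with no ON clause produces a cartesian product; every purchases row pairs with every customers row

Fix: Add ON c.customer_id = p.id to the JOIN

Corrected query:
SELECT c.id, p.name, c.amount FROM customers p JOIN purchases c ON c.customer_id = p.id

Result:
id | name  | amount 
---+-------+--------
1  | Carol | 340.43 
2  | Frank | 1444.94
3  | Carol | 106.53 
4  | Frank | 1803.83
5  | Frank | 328    
6  | Frank | 393.35 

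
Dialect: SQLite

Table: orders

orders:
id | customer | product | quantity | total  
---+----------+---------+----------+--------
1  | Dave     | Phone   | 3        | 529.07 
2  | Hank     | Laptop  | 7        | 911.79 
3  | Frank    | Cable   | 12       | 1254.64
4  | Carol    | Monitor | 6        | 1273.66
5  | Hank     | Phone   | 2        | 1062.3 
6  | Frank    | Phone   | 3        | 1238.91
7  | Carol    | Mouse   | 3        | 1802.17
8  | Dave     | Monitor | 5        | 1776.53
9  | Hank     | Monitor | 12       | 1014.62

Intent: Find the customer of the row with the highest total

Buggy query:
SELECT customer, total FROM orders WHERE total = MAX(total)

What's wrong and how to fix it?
Bug: WHERE is evaluated per row; an aggregate over the whole table isn't defined there

Fix: Wrap MAX in a scalar subquery so WHERE compares against a single value

Corrected query:
SELECT customer, total FROM orders WHERE total = (SELECT MAX(total) FROM orders)

Result:
customer | total  
---------+--------
Carol    | 1802.17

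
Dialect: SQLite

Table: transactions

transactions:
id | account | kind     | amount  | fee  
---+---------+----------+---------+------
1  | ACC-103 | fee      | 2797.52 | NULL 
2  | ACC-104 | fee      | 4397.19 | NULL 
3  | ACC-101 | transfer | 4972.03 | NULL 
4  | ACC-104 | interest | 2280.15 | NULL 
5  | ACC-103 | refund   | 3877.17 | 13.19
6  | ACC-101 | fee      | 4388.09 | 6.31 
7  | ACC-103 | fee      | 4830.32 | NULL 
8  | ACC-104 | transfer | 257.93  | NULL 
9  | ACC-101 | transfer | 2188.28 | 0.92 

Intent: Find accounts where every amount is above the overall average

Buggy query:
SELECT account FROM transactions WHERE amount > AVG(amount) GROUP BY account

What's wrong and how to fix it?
Bug: WHERE evaluates per row before aggregation, so AVG() is unavailable

Fix: Use a subquery for AVG and a HAVING MIN(...) filter so the condition holds for every row in the group

Corrected query:
SELECT account FROM transactions GROUP BY account HAVING MIN(amount) > (SELECT AVG(amount) FROM transactions)

Result:
(no rows)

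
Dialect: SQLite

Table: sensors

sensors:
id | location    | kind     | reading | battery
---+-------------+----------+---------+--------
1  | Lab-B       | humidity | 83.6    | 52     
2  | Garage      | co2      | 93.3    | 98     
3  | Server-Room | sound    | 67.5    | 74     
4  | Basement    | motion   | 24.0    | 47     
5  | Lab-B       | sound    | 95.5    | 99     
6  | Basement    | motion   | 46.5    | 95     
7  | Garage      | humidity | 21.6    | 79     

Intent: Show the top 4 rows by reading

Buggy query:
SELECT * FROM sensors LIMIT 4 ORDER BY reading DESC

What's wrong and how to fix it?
Bug: LIMIT must come after ORDER BY

Fix: Swap the clauses: ORDER BY first, then LIMIT

Corrected query:
SELECT * FROM sensors ORDER BY reading DESC LIMIT 4

Result:
id | location    | kind     | reading | battery
---+-------------+----------+---------+--------
5  | Lab-B       | sound    | 95.5    | 99     
2  | Garage      | co2      | 93.3    | 98     
1  | Lab-B       | humidity | 83.6    | 52     
3  | Server-Room | sound    | 67.5    | 74     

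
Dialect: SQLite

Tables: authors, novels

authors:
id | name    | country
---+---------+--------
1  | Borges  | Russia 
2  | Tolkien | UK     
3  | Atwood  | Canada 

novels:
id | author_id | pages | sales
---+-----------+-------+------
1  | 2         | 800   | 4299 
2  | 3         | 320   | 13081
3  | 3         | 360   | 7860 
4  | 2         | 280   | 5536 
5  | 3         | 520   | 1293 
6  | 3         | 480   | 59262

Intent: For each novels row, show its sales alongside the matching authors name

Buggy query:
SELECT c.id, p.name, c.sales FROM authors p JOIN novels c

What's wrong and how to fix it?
Bug: JOIN with no ON clause produces a cartesian product; every novels row pairs with every authors row

Fix: Specify the join condition linking the foreign key to the parent id

Corrected query:
SELECT c.id, p.name, c.sales FROM authors p JOIN novels c ON c.author_id = p.id

Result:
id | name    | sales
---+---------+------
1  | Tolkien | 4299 
2  | Atwood  | 13081
3  | Atwood  | 7860 
4  | Tolkien | 5536 
5  | Atwood  | 1293 
6  | Atwood  | 59262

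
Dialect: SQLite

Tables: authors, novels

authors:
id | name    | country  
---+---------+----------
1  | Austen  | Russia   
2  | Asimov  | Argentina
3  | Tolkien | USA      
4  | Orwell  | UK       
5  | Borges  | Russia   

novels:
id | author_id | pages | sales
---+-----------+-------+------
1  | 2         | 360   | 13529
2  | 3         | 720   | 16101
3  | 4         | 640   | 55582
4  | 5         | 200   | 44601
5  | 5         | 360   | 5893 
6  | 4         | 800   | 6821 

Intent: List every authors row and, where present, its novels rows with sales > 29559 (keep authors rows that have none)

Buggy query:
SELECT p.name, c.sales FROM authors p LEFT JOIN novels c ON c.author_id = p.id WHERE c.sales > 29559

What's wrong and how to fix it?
Bug: Filtering c.sales in WHERE discards the NULL rows produced by LEFT JOIN, turning it into an inner join

Fix: Put 'c.sales > 29559' in the JOIN's ON clause instead of WHERE

Corrected query:
SELECT p.name, c.sales FROM authors p LEFT JOIN novels c ON c.author_id = p.id AND c.sales > 29559

Result:
name    | sales
--------+------
Austen  | NULL 
Asimov  | NULL 
Tolkien | NULL 
Orwell  | 55582
Borges  | 44601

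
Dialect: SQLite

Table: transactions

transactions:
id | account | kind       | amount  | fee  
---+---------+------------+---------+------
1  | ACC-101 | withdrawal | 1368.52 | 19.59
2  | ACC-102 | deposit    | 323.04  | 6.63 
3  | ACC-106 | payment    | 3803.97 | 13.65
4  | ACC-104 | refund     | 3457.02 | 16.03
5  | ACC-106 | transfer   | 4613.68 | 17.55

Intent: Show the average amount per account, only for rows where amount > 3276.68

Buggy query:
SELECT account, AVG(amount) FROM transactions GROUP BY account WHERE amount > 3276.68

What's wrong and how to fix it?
Bug: WHERE cannot follow GROUP BY

Fix: Place WHERE between FROM and GROUP BY

Corrected query:
SELECT account, AVG(amount) FROM transactions WHERE amount > 3276.68 GROUP BY account

Result:
account | AVG(amount)
--------+------------
ACC-104 | 3457.02    
ACC-106 | 4208.825   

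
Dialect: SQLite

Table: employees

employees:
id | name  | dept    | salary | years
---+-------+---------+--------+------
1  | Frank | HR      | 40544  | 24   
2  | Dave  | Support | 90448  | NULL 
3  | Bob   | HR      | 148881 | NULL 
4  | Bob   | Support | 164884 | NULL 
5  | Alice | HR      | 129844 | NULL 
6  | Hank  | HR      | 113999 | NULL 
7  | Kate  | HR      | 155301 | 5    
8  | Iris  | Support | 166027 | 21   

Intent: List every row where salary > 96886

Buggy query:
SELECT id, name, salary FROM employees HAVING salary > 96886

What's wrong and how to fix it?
Bug: This is a non-aggregate query (no GROUP BY, no aggregates), so in SQLite the HAVING clause is invalid here; a row-level condition belongs in WHERE

Fix: Use WHERE for row-level filtering

Corrected query:
SELECT id, name, salary FROM employees WHERE salary > 96886

Result:
id | name  | salary
---+-------+-------
3  | Bob   | 148881
4  | Bob   | 164884
5  | Alice | 129844
6  | Hank  | 113999
7  | Kate  | 155301
8  | Iris  | 166027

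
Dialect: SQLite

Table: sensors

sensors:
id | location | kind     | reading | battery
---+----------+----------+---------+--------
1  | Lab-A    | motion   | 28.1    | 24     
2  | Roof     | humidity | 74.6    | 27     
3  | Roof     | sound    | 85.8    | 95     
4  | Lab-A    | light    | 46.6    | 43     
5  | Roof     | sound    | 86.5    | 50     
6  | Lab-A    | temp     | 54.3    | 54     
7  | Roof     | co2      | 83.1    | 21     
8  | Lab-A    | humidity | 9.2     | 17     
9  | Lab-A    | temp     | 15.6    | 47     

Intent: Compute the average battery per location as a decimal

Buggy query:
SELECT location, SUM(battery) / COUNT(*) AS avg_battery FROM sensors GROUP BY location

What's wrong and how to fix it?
Bug: Both operands are integers, so '/' performs integer division and truncates

Fix: Cast one side to REAL so the division keeps the fractional part

Corrected query:
SELECT location, SUM(battery) * 1.0 / COUNT(*) AS avg_battery FROM sensors GROUP BY location

Result:
location | avg_battery
---------+------------
Lab-A    | 37         
Roof     | 48.25      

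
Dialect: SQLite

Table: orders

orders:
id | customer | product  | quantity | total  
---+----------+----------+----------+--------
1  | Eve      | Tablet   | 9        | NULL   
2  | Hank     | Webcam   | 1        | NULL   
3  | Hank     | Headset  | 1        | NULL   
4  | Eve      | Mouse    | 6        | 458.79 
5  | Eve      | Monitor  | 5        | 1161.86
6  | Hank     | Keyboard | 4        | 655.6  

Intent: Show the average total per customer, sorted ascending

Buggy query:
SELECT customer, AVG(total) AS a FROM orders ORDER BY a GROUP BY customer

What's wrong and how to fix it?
Bug: ORDER BY appears before GROUP BY; SQL clause order requires GROUP BY first

Fix: Move ORDER BY to the end, after GROUP BY

Corrected query:
SELECT customer, AVG(total) AS a FROM orders GROUP BY customer ORDER BY a

Result:
customer | a      
---------+--------
Hank     | 655.6  
Eve      | 810.325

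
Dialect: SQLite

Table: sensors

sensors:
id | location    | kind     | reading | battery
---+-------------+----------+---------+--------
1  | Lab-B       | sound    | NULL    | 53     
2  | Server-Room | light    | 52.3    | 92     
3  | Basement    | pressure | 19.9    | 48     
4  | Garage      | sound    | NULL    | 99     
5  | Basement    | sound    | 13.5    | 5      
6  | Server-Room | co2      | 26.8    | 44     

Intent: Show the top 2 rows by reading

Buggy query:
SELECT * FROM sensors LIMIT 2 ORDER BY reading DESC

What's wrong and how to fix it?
Bug: ORDER BY cannot follow LIMIT; LIMIT is the final clause

Fix: Swap the clauses: ORDER BY first, then LIMIT

Corrected query:
SELECT * FROM sensors ORDER BY reading DESC LIMIT 2

Result:
id | location    | kind  | reading | battery
---+-------------+-------+---------+--------
2  | Server-Room | light | 52.3    | 92     
6  | Server-Room | co2   | 26.8    | 44     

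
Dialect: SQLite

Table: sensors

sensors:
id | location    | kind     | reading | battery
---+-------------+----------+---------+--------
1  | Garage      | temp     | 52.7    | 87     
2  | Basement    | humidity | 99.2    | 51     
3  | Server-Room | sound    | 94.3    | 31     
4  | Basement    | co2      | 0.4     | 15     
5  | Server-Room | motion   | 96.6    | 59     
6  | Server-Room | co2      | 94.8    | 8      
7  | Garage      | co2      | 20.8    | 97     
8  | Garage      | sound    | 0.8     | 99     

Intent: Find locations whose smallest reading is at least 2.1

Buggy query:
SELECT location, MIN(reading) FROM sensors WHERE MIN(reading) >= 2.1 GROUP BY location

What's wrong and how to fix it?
Bug: MIN() in WHERE is a misuse of aggregate

Fix: Use HAVING for the per-group MIN condition

Corrected query:
SELECT location, MIN(reading) FROM sensors GROUP BY location HAVING MIN(reading) >= 2.1

Result:
location    | MIN(reading)
------------+-------------
Server-Room | 94.3        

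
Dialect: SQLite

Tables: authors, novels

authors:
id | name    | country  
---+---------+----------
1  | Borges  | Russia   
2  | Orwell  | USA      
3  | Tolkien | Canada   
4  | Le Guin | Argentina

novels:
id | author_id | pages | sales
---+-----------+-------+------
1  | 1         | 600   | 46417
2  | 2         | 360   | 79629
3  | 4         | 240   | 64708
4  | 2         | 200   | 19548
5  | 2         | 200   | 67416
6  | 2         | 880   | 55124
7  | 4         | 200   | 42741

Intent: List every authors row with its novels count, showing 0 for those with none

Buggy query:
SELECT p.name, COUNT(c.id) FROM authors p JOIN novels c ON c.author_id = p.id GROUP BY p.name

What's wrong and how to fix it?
Bug: An inner join excludes parents with zero children

Fix: Use LEFT JOIN so parents without children still appear (COUNT(c.id) gives 0)

Corrected query:
SELECT p.name, COUNT(c.id) FROM authors p LEFT JOIN novels c ON c.author_id = p.id GROUP BY p.name

Result:
name    | COUNT(c.id)
--------+------------
Borges  | 1          
Le Guin | 2          
Orwell  | 4          
Tolkien | 0          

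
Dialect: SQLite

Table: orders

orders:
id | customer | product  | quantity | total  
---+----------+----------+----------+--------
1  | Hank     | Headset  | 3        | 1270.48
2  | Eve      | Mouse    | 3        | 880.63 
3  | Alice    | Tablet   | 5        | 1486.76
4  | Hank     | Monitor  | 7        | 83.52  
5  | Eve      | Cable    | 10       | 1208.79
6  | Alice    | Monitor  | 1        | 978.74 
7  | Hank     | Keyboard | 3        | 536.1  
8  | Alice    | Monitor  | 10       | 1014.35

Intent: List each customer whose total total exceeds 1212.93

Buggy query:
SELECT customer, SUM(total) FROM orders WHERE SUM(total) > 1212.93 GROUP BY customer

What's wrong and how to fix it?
Bug: Aggregate functions cannot appear in a WHERE clause

Fix: Use HAVING (which filters groups after aggregation) instead of WHERE

Corrected query:
SELECT customer, SUM(total) FROM orders GROUP BY customer HAVING SUM(total) > 1212.93

Result:
customer | SUM(total)
---------+-----------
Alice    | 3479.85   
Eve      | 2089.42   
Hank     | 1890.1    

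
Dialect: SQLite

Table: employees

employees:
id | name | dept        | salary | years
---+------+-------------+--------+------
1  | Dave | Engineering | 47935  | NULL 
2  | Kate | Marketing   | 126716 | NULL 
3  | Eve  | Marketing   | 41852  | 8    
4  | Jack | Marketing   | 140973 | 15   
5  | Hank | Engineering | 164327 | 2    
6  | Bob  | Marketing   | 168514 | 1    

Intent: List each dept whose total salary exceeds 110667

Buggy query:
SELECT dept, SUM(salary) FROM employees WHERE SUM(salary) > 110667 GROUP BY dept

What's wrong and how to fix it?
Bug: Aggregate functions cannot appear in a WHERE clause

Fix: Move the aggregate condition to a HAVING clause

Corrected query:
SELECT dept, SUM(salary) FROM employees GROUP BY dept HAVING SUM(salary) > 110667

Result:
dept        | SUM(salary)
------------+------------
Engineering | 212262     
Marketing   | 478055     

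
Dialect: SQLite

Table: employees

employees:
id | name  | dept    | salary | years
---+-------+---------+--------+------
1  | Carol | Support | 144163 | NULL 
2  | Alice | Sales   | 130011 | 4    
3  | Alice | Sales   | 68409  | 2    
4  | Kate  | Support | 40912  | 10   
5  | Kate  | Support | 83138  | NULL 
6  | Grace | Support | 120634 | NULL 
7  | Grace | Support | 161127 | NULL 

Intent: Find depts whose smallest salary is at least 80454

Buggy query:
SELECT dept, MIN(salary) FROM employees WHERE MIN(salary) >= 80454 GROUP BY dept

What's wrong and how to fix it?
Bug: Aggregates like MIN are computed per group after WHERE runs

Fix: Replace WHERE with HAVING after the GROUP BY

Corrected query:
SELECT dept, MIN(salary) FROM employees GROUP BY dept HAVING MIN(salary) >= 80454

Result:
(no rows)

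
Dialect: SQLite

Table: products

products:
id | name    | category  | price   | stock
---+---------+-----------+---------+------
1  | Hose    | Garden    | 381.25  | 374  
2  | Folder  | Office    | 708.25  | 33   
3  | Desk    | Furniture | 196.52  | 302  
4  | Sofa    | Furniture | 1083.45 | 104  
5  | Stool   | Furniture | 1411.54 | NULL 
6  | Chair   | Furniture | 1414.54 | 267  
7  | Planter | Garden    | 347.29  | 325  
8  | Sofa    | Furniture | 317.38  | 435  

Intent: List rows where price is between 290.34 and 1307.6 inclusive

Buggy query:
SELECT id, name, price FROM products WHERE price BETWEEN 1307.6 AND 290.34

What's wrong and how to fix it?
Bug: The bounds are reversed; BETWEEN a AND b requires a <= b to match anything

Fix: Swap the bounds so the smaller value comes first

Corrected query:
SELECT id, name, price FROM products WHERE price BETWEEN 290.34 AND 1307.6

Result:
id | name    | price  
---+---------+--------
1  | Hose    | 381.25 
2  | Folder  | 708.25 
4  | Sofa    | 1083.45
7  | Planter | 347.29 
8  | Sofa    | 317.38 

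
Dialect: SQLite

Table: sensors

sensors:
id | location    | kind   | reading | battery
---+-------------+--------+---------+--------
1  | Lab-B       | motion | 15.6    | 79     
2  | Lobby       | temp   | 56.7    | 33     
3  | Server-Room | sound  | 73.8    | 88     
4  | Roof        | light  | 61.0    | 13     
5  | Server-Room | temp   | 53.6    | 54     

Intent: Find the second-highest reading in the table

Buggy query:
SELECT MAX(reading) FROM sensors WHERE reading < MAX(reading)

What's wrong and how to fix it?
Bug: The inner MAX is an aggregate inside WHERE, which is not allowed

Fix: Put the inner MAX in a scalar subquery

Corrected query:
SELECT MAX(reading) FROM sensors WHERE reading < (SELECT MAX(reading) FROM sensors)

Result:
MAX(reading)
------------
61          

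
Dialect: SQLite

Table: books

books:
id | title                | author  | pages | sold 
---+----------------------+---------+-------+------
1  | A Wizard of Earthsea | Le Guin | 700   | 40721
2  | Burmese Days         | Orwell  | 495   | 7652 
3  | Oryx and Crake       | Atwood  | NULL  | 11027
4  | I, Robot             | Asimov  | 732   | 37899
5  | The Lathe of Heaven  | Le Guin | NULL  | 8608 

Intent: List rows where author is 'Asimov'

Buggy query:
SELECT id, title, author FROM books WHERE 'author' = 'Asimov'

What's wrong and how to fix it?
Bug: 'author' in single quotes is a string literal, not the column; the comparison is literal-vs-literal and never true

Fix: Reference the column as author without single quotes

Corrected query:
SELECT id, title, author FROM books WHERE author = 'Asimov'

Result:
id | title    | author
---+----------+-------
4  | I, Robot | Asimov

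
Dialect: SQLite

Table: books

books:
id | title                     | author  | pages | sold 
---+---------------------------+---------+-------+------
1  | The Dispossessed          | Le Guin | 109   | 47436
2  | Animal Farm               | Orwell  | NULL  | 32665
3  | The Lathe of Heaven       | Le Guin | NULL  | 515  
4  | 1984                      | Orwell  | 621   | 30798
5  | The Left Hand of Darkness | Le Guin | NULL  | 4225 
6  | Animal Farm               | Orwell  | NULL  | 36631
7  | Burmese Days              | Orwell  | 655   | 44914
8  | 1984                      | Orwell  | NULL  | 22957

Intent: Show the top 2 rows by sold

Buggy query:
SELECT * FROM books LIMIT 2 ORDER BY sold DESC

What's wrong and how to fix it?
Bug: LIMIT must come after ORDER BY

Fix: Sort with ORDER BY, then apply LIMIT

Corrected query:
SELECT * FROM books ORDER BY sold DESC LIMIT 2

Result:
id | title            | author  | pages | sold 
---+------------------+---------+-------+------
1  | The Dispossessed | Le Guin | 109   | 47436
7  | Burmese Days     | Orwell  | 655   | 44914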